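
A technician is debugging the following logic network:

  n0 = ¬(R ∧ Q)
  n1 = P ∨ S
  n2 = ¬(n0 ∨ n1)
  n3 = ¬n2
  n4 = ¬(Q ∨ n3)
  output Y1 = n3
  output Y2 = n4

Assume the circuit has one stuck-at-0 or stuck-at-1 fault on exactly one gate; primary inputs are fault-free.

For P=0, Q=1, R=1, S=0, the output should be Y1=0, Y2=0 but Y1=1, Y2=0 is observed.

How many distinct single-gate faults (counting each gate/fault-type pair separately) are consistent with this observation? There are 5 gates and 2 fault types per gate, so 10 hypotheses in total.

4

Fault-free: n0=0, n1=0, n2=1, n3=0, n4=0 → Y1=0, Y2=0. Observed Y1=1, Y2=0.
  n0 stuck-at-0: output Y1=0, Y2=0 ✗
  n0 stuck-at-1: output Y1=1, Y2=0 ✓
  n1 stuck-at-0: output Y1=0, Y2=0 ✗
  n1 stuck-at-1: output Y1=1, Y2=0 ✓
  n2 stuck-at-0: output Y1=1, Y2=0 ✓
  n2 stuck-at-1: output Y1=0, Y2=0 ✗
  n3 stuck-at-0: output Y1=0, Y2=0 ✗
  n3 stuck-at-1: output Y1=1, Y2=0 ✓
  n4 stuck-at-0: output Y1=0, Y2=0 ✗
  n4 stuck-at-1: output Y1=0, Y2=1 ✗
Consistent faults: {n0 stuck-at-1, n1 stuck-at-1, n2 stuck-at-0, n3 stuck-at-1} — 4 in all.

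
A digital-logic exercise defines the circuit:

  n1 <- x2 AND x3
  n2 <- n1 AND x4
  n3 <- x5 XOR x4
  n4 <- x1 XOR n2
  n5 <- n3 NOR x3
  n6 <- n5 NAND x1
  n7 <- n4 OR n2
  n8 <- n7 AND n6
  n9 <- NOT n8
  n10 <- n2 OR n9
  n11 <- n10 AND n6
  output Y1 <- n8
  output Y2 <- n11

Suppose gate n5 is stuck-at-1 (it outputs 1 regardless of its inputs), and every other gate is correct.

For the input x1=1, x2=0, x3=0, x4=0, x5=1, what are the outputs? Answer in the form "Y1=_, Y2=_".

Y1=0, Y2=0

Propagate with n5 forced: n1=0, n2=0, n3=1, n4=1, n5=1 [stuck-at-1], n6=0, n7=1, n8=0, n9=1, n10=1, n11=0.
So the outputs are Y1=0, Y2=0. (Without the fault they would be Y1=1, Y2=0.)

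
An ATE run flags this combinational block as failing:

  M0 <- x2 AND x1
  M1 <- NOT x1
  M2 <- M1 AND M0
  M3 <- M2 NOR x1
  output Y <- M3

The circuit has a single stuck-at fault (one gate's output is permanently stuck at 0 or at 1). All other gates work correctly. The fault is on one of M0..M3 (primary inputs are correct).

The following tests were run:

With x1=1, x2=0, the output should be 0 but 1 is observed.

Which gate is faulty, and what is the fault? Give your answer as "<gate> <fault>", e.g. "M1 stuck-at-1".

Fault-free values for test 1 (x1=1, x2=0): M0=0, M1=0, M2=0, M3=0, giving Y=0. Observed 1.
Test 1: faults giving observed 1 are {M3 stuck-at-1}.
Only M3 stuck-at-1 is consistent with every test.

M3 stuck-at-1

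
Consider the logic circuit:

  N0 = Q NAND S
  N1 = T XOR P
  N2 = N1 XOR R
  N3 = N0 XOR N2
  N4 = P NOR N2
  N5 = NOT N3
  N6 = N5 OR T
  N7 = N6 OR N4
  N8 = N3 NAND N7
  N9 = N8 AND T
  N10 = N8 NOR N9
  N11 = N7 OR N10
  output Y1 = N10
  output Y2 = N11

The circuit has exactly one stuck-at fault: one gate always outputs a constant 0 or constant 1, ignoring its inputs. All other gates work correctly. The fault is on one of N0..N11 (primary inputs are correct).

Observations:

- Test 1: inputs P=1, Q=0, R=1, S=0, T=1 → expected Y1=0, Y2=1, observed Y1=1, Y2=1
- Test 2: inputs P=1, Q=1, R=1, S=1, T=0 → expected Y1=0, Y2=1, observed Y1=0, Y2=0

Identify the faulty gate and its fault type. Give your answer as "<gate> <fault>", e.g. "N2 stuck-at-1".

Fault-free values for test 1 (P=1, Q=0, R=1, S=0, T=1): N0=1, N1=0, N2=1, N3=0, N4=0, N5=1, N6=1, N7=1, N8=1, N9=1, N10=0, N11=1, giving Y1=0, Y2=1. Observed Y1=1, Y2=1.
Test 1: faults giving observed Y1=1, Y2=1 are {N0 stuck-at-0, N1 stuck-at-1, N2 stuck-at-0, N3 stuck-at-1, N8 stuck-at-0, N10 stuck-at-1}.
Test 2 (P=1, Q=1, R=1, S=1, T=0): fault-free N0=0, N1=1, N2=0, N3=0, N4=0, N5=1, N6=1, N7=1, N8=1, N9=0, N10=0, N11=1 → Y1=0, Y2=1; observed Y1=0, Y2=0. Eliminates N0 stuck-at-0, N1 stuck-at-1, N2 stuck-at-0, N8 stuck-at-0, N10 stuck-at-1.
Only N3 stuck-at-1 is consistent with every test.

N3 stuck-at-1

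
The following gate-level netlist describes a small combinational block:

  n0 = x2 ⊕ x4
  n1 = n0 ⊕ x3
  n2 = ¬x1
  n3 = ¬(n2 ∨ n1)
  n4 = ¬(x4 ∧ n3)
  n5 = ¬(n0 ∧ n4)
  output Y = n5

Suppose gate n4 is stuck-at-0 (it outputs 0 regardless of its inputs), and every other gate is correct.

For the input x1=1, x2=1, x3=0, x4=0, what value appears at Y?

Propagate with n4 forced: n0=1, n1=1, n2=0, n3=0, n4=0 [stuck-at-0], n5=1.
So Y = 1. (Without the fault it would be 0.)

1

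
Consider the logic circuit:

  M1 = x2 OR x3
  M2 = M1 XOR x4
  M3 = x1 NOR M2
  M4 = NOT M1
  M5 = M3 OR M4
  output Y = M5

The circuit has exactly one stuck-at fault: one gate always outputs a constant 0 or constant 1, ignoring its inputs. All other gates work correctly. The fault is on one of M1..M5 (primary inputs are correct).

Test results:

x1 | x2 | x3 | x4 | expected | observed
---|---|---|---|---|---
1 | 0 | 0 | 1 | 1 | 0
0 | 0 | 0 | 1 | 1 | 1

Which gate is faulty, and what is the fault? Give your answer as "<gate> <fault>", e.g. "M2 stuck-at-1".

M1 stuck-at-1

Fault-free values for test 1 (x1=1, x2=0, x3=0, x4=1): M1=0, M2=1, M3=0, M4=1, M5=1, giving Y=1. Observed 0.
Test 1: faults giving observed 0 are {M1 stuck-at-1, M4 stuck-at-0, M5 stuck-at-0}.
Test 2 (x1=0, x2=0, x3=0, x4=1): fault-free M1=0, M2=1, M3=0, M4=1, M5=1 → 1; observed 1. Eliminates M4 stuck-at-0, M5 stuck-at-0.
Only M1 stuck-at-1 is consistent with every test.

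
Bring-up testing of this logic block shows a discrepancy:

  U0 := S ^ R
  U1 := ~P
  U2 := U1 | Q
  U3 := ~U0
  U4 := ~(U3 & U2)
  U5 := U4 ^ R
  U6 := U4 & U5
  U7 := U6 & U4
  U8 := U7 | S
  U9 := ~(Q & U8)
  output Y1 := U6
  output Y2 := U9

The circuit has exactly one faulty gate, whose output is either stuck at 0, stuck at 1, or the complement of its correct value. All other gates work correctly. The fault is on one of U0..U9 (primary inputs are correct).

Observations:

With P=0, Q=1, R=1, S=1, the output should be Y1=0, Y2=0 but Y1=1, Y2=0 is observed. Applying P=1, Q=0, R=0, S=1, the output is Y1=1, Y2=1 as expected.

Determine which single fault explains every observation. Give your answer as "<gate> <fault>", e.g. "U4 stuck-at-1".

Fault-free values for test 1 (P=0, Q=1, R=1, S=1): U0=0, U1=1, U2=1, U3=1, U4=0, U5=1, U6=0, U7=0, U8=1, U9=0, giving Y1=0, Y2=0. Observed Y1=1, Y2=0.
Test 1: faults giving observed Y1=1, Y2=0 are {U6 stuck-at-1, U6 inverted output}.
Test 2 (P=1, Q=0, R=0, S=1): fault-free U0=1, U1=0, U2=0, U3=0, U4=1, U5=1, U6=1, U7=1, U8=1, U9=1 → Y1=1, Y2=1; observed Y1=1, Y2=1. Eliminates U6 inverted output.
Only U6 stuck-at-1 is consistent with every test.

U6 stuck-at-1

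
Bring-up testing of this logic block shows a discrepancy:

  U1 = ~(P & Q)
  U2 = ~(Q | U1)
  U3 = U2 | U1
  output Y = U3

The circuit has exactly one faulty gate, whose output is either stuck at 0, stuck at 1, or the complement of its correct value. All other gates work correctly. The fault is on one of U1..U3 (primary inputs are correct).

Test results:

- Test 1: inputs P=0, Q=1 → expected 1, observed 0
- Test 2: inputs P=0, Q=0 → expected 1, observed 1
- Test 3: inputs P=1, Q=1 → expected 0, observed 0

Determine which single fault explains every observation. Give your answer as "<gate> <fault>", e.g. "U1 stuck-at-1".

U1 stuck-at-0

Fault-free values for test 1 (P=0, Q=1): U1=1, U2=0, U3=1, giving Y=1. Observed 0.
Test 1: faults giving observed 0 are {U1 stuck-at-0, U1 inverted output, U3 stuck-at-0, U3 inverted output}.
Test 2 (P=0, Q=0): fault-free U1=1, U2=0, U3=1 → 1; observed 1. Eliminates U3 stuck-at-0, U3 inverted output.
Test 3 (P=1, Q=1): fault-free U1=0, U2=0, U3=0 → 0; observed 0. Eliminates U1 inverted output.
Only U1 stuck-at-0 is consistent with every test.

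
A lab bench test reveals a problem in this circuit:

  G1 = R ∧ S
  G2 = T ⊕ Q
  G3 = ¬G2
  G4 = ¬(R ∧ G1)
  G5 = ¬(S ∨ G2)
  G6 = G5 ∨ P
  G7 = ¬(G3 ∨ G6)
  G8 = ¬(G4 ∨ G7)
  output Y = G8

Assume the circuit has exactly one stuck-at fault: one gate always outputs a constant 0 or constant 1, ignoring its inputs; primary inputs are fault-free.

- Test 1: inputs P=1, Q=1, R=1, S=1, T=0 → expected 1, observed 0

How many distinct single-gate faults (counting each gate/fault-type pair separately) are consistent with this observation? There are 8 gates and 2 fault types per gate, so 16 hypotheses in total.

5

Fault-free: G1=1, G2=1, G3=0, G4=0, G5=0, G6=1, G7=0, G8=1 → 1. Observed 0.
  G1: stuck-at-0 ✓; others ✗
  G2: none of the 2 fault types match ✗
  G3: none of the 2 fault types match ✗
  G4: stuck-at-1 ✓; others ✗
  G5: none of the 2 fault types match ✗
  G6: stuck-at-0 ✓; others ✗
  G7: stuck-at-1 ✓; others ✗
  G8: stuck-at-0 ✓; others ✗
Consistent faults: {G1 stuck-at-0, G4 stuck-at-1, G6 stuck-at-0, G7 stuck-at-1, G8 stuck-at-0} — 5 in all.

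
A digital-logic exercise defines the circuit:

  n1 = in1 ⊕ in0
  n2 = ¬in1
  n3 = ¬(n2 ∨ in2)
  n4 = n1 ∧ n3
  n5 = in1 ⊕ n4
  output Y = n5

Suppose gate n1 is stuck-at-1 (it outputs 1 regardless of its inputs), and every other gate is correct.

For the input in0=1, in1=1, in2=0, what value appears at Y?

Propagate with n1 forced: n1=1 [stuck-at-1], n2=0, n3=1, n4=1, n5=0.
So Y = 0. (Without the fault it would be 1.)

0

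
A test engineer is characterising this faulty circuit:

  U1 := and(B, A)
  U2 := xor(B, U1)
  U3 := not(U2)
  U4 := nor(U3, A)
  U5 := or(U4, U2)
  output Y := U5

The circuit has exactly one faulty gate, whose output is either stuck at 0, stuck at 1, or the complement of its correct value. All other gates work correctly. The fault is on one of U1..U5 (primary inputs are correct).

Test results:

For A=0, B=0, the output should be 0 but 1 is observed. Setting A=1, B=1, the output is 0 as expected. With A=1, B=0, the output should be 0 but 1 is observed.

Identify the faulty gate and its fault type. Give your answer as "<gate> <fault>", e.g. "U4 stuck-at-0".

U1 stuck-at-1

Fault-free values for test 1 (A=0, B=0): U1=0, U2=0, U3=1, U4=0, U5=0, giving Y=0. Observed 1.
Test 1: faults giving observed 1 are {U1 stuck-at-1, U1 inverted output, U2 stuck-at-1, U2 inverted output, U3 stuck-at-0, U3 inverted output, U4 stuck-at-1, U4 inverted output, U5 stuck-at-1, U5 inverted output}.
Test 2 (A=1, B=1): fault-free U1=1, U2=0, U3=1, U4=0, U5=0 → 0; observed 0. Eliminates U1 inverted output, U2 stuck-at-1, U2 inverted output, U4 stuck-at-1, U4 inverted output, U5 stuck-at-1, U5 inverted output.
Test 3 (A=1, B=0): fault-free U1=0, U2=0, U3=1, U4=0, U5=0 → 0; observed 1. Eliminates U3 stuck-at-0, U3 inverted output.
Only U1 stuck-at-1 is consistent with every test.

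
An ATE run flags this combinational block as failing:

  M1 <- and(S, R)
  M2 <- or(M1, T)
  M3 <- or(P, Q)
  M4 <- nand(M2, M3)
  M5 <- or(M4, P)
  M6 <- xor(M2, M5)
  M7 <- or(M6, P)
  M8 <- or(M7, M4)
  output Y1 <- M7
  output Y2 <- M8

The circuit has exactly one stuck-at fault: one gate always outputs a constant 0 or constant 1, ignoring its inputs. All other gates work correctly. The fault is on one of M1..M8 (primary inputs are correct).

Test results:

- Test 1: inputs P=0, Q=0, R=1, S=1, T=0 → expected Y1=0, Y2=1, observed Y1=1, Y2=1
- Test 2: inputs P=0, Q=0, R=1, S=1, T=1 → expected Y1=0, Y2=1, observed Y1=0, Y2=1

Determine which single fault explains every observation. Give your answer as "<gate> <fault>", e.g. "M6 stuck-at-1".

Fault-free values for test 1 (P=0, Q=0, R=1, S=1, T=0): M1=1, M2=1, M3=0, M4=1, M5=1, M6=0, M7=0, M8=1, giving Y1=0, Y2=1. Observed Y1=1, Y2=1.
Test 1: faults giving observed Y1=1, Y2=1 are {M1 stuck-at-0, M2 stuck-at-0, M3 stuck-at-1, M4 stuck-at-0, M5 stuck-at-0, M6 stuck-at-1, M7 stuck-at-1}.
Test 2 (P=0, Q=0, R=1, S=1, T=1): fault-free M1=1, M2=1, M3=0, M4=1, M5=1, M6=0, M7=0, M8=1 → Y1=0, Y2=1; observed Y1=0, Y2=1. Eliminates M2 stuck-at-0, M3 stuck-at-1, M4 stuck-at-0, M5 stuck-at-0, M6 stuck-at-1, M7 stuck-at-1.
Only M1 stuck-at-0 is consistent with every test.

M1 stuck-at-0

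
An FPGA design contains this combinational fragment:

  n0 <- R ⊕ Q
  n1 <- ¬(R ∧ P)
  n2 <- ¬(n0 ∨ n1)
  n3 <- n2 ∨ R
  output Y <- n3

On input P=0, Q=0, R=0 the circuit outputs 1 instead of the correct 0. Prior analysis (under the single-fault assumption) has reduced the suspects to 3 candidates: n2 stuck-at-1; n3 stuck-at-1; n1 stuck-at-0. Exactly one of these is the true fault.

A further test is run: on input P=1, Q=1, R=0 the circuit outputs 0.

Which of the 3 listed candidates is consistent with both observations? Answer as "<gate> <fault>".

Evaluate each candidate on input P=1, Q=1, R=0:
  n2 stuck-at-1: n0=1, n1=1, n2=1 [stuck-at-1], n3=1 → 1 — eliminated
  n3 stuck-at-1: n0=1, n1=1, n2=0, n3=1 [stuck-at-1] → 1 — eliminated
  n1 stuck-at-0: n0=1, n1=0 [stuck-at-0], n2=0, n3=0 → 0 — matches
Only n1 stuck-at-0 reproduces the observed 0.

n1 stuck-at-0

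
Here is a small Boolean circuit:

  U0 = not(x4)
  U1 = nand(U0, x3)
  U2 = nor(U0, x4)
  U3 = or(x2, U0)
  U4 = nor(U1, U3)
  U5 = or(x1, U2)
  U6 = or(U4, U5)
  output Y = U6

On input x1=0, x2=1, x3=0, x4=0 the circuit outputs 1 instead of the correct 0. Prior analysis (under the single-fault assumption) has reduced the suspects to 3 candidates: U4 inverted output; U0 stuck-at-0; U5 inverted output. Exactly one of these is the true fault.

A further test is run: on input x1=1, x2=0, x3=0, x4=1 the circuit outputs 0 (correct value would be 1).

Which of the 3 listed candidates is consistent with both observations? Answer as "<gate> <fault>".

U5 inverted output

Evaluate each candidate on input x1=1, x2=0, x3=0, x4=1:
  U4 inverted output: U0=0, U1=1, U2=0, U3=0, U4=1 [inverted output], U5=1, U6=1 → 1 — eliminated
  U0 stuck-at-0: U0=0 [stuck-at-0], U1=1, U2=0, U3=0, U4=0, U5=1, U6=1 → 1 — eliminated
  U5 inverted output: U0=0, U1=1, U2=0, U3=0, U4=0, U5=0 [inverted output], U6=0 → 0 — matches
Only U5 inverted output reproduces the observed 0.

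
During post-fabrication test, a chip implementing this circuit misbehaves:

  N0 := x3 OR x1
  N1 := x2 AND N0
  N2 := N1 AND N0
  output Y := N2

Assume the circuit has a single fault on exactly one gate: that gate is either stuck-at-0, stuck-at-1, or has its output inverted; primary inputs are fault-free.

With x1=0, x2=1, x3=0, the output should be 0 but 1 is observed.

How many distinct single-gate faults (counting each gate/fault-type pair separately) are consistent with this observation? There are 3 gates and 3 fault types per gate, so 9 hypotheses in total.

Fault-free: N0=0, N1=0, N2=0 → 0. Observed 1.
  N0 stuck-at-0: output 0 ✗
  N0 stuck-at-1: output 1 ✓
  N0 inverted output: output 1 ✓
  N1 stuck-at-0: output 0 ✗
  N1 stuck-at-1: output 0 ✗
  N1 inverted output: output 0 ✗
  N2 stuck-at-0: output 0 ✗
  N2 stuck-at-1: output 1 ✓
  N2 inverted output: output 1 ✓
Consistent faults: {N0 stuck-at-1, N0 inverted output, N2 stuck-at-1, N2 inverted output} — 4 in all.

4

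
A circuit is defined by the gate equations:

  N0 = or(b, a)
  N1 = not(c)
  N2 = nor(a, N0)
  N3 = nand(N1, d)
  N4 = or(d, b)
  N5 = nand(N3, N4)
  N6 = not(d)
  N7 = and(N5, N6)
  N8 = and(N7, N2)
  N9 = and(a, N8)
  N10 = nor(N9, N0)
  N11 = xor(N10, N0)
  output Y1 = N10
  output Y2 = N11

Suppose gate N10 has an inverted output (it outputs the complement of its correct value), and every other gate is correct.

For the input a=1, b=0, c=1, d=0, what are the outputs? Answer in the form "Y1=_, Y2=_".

Propagate with N10 forced: N0=1, N1=0, N2=0, N3=1, N4=0, N5=1, N6=1, N7=1, N8=0, N9=0, N10=1 [inverted output], N11=0.
So the outputs are Y1=1, Y2=0. (Without the fault they would be Y1=0, Y2=1.)

Y1=1, Y2=0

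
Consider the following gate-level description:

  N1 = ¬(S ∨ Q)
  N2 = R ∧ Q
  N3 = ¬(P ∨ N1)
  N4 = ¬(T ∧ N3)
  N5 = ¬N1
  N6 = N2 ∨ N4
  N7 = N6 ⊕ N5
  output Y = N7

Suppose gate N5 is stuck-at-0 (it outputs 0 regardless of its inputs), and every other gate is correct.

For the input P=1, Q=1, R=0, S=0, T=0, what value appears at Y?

Propagate with N5 forced: N1=0, N2=0, N3=0, N4=1, N5=0 [stuck-at-0], N6=1, N7=1.
So Y = 1. (Without the fault it would be 0.)

1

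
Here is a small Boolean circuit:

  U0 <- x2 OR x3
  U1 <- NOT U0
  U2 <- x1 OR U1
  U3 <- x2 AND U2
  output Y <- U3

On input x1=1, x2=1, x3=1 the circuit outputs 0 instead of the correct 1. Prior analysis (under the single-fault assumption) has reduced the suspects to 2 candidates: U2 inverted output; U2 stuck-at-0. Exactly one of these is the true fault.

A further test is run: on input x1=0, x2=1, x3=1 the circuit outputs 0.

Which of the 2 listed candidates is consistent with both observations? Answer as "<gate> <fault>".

Evaluate each candidate on input x1=0, x2=1, x3=1:
  U2 inverted output: U0=1, U1=0, U2=1 [inverted output], U3=1 → 1 — eliminated
  U2 stuck-at-0: U0=1, U1=0, U2=0 [stuck-at-0], U3=0 → 0 — matches
Only U2 stuck-at-0 reproduces the observed 0.

U2 stuck-at-0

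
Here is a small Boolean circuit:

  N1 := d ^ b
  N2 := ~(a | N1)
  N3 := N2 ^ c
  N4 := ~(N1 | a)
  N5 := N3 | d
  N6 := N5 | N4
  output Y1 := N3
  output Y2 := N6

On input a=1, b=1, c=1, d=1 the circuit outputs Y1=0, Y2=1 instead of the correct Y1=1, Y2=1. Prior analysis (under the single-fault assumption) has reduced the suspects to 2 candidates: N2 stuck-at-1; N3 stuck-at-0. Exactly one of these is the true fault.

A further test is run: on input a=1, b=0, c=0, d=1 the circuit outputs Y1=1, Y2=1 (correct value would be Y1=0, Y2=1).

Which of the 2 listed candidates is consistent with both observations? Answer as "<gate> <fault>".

Evaluate each candidate on input a=1, b=0, c=0, d=1:
  N2 stuck-at-1: N1=1, N2=1 [stuck-at-1], N3=1, N4=0, N5=1, N6=1 → Y1=1, Y2=1 — matches
  N3 stuck-at-0: N1=1, N2=0, N3=0 [stuck-at-0], N4=0, N5=1, N6=1 → Y1=0, Y2=1 — eliminated
Only N2 stuck-at-1 reproduces the observed Y1=1, Y2=1.

N2 stuck-at-1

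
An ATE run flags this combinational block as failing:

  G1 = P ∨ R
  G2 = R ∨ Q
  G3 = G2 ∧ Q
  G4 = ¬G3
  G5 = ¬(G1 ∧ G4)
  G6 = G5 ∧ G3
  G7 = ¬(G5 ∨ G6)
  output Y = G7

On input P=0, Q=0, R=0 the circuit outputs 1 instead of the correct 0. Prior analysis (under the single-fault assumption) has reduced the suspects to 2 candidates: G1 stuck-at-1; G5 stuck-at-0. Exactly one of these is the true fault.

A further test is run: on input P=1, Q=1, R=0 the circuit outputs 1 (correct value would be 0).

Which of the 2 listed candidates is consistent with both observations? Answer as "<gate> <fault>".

G5 stuck-at-0

Evaluate each candidate on input P=1, Q=1, R=0:
  G1 stuck-at-1: G1=1 [stuck-at-1], G2=1, G3=1, G4=0, G5=1, G6=1, G7=0 → 0 — eliminated
  G5 stuck-at-0: G1=1, G2=1, G3=1, G4=0, G5=0 [stuck-at-0], G6=0, G7=1 → 1 — matches
Only G5 stuck-at-0 reproduces the observed 1.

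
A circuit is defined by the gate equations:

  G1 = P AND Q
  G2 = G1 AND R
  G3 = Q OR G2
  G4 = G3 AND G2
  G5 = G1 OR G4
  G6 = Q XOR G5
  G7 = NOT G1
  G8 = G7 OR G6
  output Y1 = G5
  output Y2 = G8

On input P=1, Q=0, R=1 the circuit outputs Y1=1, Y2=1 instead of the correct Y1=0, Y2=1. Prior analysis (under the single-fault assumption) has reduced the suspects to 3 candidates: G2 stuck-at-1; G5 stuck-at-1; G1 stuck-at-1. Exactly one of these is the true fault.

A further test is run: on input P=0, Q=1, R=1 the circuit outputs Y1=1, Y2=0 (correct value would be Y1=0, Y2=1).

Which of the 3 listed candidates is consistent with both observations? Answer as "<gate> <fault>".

Evaluate each candidate on input P=0, Q=1, R=1:
  G2 stuck-at-1: G1=0, G2=1 [stuck-at-1], G3=1, G4=1, G5=1, G6=0, G7=1, G8=1 → Y1=1, Y2=1 — eliminated
  G5 stuck-at-1: G1=0, G2=0, G3=1, G4=0, G5=1 [stuck-at-1], G6=0, G7=1, G8=1 → Y1=1, Y2=1 — eliminated
  G1 stuck-at-1: G1=1 [stuck-at-1], G2=1, G3=1, G4=1, G5=1, G6=0, G7=0, G8=0 → Y1=1, Y2=0 — matches
Only G1 stuck-at-1 reproduces the observed Y1=1, Y2=0.

G1 stuck-at-1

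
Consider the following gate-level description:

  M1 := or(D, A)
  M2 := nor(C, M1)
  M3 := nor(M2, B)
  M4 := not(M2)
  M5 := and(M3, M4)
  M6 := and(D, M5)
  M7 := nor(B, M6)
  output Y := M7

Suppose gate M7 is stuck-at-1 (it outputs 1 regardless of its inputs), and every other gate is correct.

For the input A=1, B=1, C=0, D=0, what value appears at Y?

Propagate with M7 forced: M1=1, M2=0, M3=0, M4=1, M5=0, M6=0, M7=1 [stuck-at-1].
So Y = 1. (Without the fault it would be 0.)

1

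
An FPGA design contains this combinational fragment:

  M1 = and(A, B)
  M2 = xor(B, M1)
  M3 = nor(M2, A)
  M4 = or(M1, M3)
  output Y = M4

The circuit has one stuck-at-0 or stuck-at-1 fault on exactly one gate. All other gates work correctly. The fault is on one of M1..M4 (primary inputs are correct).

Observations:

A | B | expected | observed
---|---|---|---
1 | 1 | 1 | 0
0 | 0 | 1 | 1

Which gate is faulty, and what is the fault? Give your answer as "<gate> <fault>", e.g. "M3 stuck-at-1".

Fault-free values for test 1 (A=1, B=1): M1=1, M2=0, M3=0, M4=1, giving Y=1. Observed 0.
Test 1: faults giving observed 0 are {M1 stuck-at-0, M4 stuck-at-0}.
Test 2 (A=0, B=0): fault-free M1=0, M2=0, M3=1, M4=1 → 1; observed 1. Eliminates M4 stuck-at-0.
Only M1 stuck-at-0 is consistent with every test.

M1 stuck-at-0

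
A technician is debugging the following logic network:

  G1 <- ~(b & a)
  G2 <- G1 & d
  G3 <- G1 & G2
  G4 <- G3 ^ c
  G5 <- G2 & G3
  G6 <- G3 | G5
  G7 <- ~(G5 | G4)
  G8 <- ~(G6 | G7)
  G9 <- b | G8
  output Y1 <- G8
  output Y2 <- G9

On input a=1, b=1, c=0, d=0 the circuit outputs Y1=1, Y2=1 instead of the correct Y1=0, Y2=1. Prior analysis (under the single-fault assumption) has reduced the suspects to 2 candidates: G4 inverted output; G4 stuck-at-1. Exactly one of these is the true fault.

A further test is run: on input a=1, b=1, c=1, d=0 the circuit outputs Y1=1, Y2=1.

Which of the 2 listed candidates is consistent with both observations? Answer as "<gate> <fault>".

Evaluate each candidate on input a=1, b=1, c=1, d=0:
  G4 inverted output: G1=0, G2=0, G3=0, G4=0 [inverted output], G5=0, G6=0, G7=1, G8=0, G9=1 → Y1=0, Y2=1 — eliminated
  G4 stuck-at-1: G1=0, G2=0, G3=0, G4=1 [stuck-at-1], G5=0, G6=0, G7=0, G8=1, G9=1 → Y1=1, Y2=1 — matches
Only G4 stuck-at-1 reproduces the observed Y1=1, Y2=1.

G4 stuck-at-1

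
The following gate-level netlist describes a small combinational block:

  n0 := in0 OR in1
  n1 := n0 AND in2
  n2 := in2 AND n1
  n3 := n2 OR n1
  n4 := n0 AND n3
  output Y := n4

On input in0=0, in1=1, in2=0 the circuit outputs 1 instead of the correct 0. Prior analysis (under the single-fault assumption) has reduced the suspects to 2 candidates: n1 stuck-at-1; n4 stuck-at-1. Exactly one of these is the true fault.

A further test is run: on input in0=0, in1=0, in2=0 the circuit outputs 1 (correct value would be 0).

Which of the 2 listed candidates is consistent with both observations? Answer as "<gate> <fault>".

Evaluate each candidate on input in0=0, in1=0, in2=0:
  n1 stuck-at-1: n0=0, n1=1 [stuck-at-1], n2=0, n3=1, n4=0 → 0 — eliminated
  n4 stuck-at-1: n0=0, n1=0, n2=0, n3=0, n4=1 [stuck-at-1] → 1 — matches
Only n4 stuck-at-1 reproduces the observed 1.

n4 stuck-at-1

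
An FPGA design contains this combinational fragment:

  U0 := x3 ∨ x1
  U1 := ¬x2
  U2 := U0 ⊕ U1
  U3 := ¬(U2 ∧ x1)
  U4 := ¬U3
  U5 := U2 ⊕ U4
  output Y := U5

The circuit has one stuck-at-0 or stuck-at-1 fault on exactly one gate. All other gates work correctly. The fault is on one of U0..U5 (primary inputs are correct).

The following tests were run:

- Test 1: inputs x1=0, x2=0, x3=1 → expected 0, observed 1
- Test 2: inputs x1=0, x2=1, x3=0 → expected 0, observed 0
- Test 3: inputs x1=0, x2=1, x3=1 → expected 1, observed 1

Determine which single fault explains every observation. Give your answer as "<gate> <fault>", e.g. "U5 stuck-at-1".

Fault-free values for test 1 (x1=0, x2=0, x3=1): U0=1, U1=1, U2=0, U3=1, U4=0, U5=0, giving Y=0. Observed 1.
Test 1: faults giving observed 1 are {U0 stuck-at-0, U1 stuck-at-0, U2 stuck-at-1, U3 stuck-at-0, U4 stuck-at-1, U5 stuck-at-1}.
Test 2 (x1=0, x2=1, x3=0): fault-free U0=0, U1=0, U2=0, U3=1, U4=0, U5=0 → 0; observed 0. Eliminates U2 stuck-at-1, U3 stuck-at-0, U4 stuck-at-1, U5 stuck-at-1.
Test 3 (x1=0, x2=1, x3=1): fault-free U0=1, U1=0, U2=1, U3=1, U4=0, U5=1 → 1; observed 1. Eliminates U0 stuck-at-0.
Only U1 stuck-at-0 is consistent with every test.

U1 stuck-at-0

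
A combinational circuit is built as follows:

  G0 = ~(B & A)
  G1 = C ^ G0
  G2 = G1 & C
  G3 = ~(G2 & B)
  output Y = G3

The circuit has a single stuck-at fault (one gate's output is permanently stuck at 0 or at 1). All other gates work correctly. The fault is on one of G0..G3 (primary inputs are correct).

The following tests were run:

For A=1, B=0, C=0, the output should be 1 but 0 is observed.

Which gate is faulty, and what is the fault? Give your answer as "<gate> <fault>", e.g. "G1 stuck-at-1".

G3 stuck-at-0

Fault-free values for test 1 (A=1, B=0, C=0): G0=1, G1=1, G2=0, G3=1, giving Y=1. Observed 0.
Test 1: faults giving observed 0 are {G3 stuck-at-0}.
Only G3 stuck-at-0 is consistent with every test.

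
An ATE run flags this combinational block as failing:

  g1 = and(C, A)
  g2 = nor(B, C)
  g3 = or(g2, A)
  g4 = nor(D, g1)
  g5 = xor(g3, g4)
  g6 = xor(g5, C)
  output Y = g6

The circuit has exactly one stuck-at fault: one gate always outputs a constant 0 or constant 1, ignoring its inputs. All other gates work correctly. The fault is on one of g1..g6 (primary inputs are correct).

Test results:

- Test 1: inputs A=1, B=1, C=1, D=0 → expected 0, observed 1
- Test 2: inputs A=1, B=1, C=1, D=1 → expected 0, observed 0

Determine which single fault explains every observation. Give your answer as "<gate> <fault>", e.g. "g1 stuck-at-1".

g1 stuck-at-0

Fault-free values for test 1 (A=1, B=1, C=1, D=0): g1=1, g2=0, g3=1, g4=0, g5=1, g6=0, giving Y=0. Observed 1.
Test 1: faults giving observed 1 are {g1 stuck-at-0, g3 stuck-at-0, g4 stuck-at-1, g5 stuck-at-0, g6 stuck-at-1}.
Test 2 (A=1, B=1, C=1, D=1): fault-free g1=1, g2=0, g3=1, g4=0, g5=1, g6=0 → 0; observed 0. Eliminates g3 stuck-at-0, g4 stuck-at-1, g5 stuck-at-0, g6 stuck-at-1.
Only g1 stuck-at-0 is consistent with every test.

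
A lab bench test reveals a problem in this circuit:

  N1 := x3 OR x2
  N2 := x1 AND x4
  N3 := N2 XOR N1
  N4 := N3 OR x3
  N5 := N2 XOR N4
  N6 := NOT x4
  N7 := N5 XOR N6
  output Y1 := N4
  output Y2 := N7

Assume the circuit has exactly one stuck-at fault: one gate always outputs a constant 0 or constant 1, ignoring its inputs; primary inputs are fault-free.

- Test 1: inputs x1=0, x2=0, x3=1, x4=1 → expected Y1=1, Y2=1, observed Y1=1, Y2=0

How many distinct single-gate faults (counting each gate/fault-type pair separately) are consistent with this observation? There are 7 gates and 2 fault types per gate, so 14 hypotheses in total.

4

Fault-free: N1=1, N2=0, N3=1, N4=1, N5=1, N6=0, N7=1 → Y1=1, Y2=1. Observed Y1=1, Y2=0.
  N1 stuck-at-0: output Y1=1, Y2=1 ✗
  N1 stuck-at-1: output Y1=1, Y2=1 ✗
  N2 stuck-at-0: output Y1=1, Y2=1 ✗
  N2 stuck-at-1: output Y1=1, Y2=0 ✓
  N3 stuck-at-0: output Y1=1, Y2=1 ✗
  N3 stuck-at-1: output Y1=1, Y2=1 ✗
  N4 stuck-at-0: output Y1=0, Y2=0 ✗
  N4 stuck-at-1: output Y1=1, Y2=1 ✗
  N5 stuck-at-0: output Y1=1, Y2=0 ✓
  N5 stuck-at-1: output Y1=1, Y2=1 ✗
  N6 stuck-at-0: output Y1=1, Y2=1 ✗
  N6 stuck-at-1: output Y1=1, Y2=0 ✓
  N7 stuck-at-0: output Y1=1, Y2=0 ✓
  N7 stuck-at-1: output Y1=1, Y2=1 ✗
Consistent faults: {N2 stuck-at-1, N5 stuck-at-0, N6 stuck-at-1, N7 stuck-at-0} — 4 in all.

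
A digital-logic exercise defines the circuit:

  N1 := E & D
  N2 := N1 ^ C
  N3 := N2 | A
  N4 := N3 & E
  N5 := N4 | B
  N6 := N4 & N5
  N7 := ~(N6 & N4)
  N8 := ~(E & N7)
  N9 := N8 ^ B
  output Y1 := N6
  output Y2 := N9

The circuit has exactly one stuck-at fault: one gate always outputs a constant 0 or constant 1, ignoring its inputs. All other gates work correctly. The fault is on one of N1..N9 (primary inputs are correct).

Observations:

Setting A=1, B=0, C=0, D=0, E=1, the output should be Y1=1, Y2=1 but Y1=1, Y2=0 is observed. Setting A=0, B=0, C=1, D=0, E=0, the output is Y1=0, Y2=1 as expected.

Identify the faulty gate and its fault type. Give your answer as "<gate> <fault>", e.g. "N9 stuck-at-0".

Fault-free values for test 1 (A=1, B=0, C=0, D=0, E=1): N1=0, N2=0, N3=1, N4=1, N5=1, N6=1, N7=0, N8=1, N9=1, giving Y1=1, Y2=1. Observed Y1=1, Y2=0.
Test 1: faults giving observed Y1=1, Y2=0 are {N7 stuck-at-1, N8 stuck-at-0, N9 stuck-at-0}.
Test 2 (A=0, B=0, C=1, D=0, E=0): fault-free N1=0, N2=1, N3=1, N4=0, N5=0, N6=0, N7=1, N8=1, N9=1 → Y1=0, Y2=1; observed Y1=0, Y2=1. Eliminates N8 stuck-at-0, N9 stuck-at-0.
Only N7 stuck-at-1 is consistent with every test.

N7 stuck-at-1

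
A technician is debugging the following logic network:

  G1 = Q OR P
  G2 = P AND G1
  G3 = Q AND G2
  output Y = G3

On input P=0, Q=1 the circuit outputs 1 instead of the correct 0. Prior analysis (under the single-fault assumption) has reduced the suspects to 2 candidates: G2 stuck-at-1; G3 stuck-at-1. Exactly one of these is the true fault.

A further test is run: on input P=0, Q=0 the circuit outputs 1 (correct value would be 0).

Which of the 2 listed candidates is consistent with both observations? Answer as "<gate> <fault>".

G3 stuck-at-1

Evaluate each candidate on input P=0, Q=0:
  G2 stuck-at-1: G1=0, G2=1 [stuck-at-1], G3=0 → 0 — eliminated
  G3 stuck-at-1: G1=0, G2=0, G3=1 [stuck-at-1] → 1 — matches
Only G3 stuck-at-1 reproduces the observed 1.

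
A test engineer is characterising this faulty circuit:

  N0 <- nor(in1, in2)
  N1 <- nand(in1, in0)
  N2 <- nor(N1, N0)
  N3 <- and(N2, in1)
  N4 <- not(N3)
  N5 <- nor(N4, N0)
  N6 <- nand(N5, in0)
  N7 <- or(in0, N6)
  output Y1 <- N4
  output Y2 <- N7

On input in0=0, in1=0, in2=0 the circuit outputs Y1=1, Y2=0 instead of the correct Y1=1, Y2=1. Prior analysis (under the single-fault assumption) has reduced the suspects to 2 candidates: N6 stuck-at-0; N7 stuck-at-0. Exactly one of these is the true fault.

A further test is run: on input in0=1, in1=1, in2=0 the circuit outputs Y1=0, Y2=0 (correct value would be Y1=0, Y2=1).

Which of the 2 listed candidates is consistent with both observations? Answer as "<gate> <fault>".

N7 stuck-at-0

Evaluate each candidate on input in0=1, in1=1, in2=0:
  N6 stuck-at-0: N0=0, N1=0, N2=1, N3=1, N4=0, N5=1, N6=0 [stuck-at-0], N7=1 → Y1=0, Y2=1 — eliminated
  N7 stuck-at-0: N0=0, N1=0, N2=1, N3=1, N4=0, N5=1, N6=0, N7=0 [stuck-at-0] → Y1=0, Y2=0 — matches
Only N7 stuck-at-0 reproduces the observed Y1=0, Y2=0.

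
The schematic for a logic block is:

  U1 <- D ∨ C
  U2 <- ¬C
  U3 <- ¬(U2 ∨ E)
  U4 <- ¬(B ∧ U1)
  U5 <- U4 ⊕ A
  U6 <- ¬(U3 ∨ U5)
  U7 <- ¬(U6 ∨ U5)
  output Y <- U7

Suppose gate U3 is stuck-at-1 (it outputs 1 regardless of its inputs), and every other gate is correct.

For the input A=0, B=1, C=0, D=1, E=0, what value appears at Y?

Propagate with U3 forced: U1=1, U2=1, U3=1 [stuck-at-1], U4=0, U5=0, U6=0, U7=1.
So Y = 1. (Without the fault it would be 0.)

1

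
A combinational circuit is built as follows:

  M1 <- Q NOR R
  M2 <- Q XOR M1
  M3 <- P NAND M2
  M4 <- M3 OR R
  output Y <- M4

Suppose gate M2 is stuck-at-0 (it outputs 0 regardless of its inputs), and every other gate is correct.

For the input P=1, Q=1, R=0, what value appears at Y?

Propagate with M2 forced: M1=0, M2=0 [stuck-at-0], M3=1, M4=1.
So Y = 1. (Without the fault it would be 0.)

1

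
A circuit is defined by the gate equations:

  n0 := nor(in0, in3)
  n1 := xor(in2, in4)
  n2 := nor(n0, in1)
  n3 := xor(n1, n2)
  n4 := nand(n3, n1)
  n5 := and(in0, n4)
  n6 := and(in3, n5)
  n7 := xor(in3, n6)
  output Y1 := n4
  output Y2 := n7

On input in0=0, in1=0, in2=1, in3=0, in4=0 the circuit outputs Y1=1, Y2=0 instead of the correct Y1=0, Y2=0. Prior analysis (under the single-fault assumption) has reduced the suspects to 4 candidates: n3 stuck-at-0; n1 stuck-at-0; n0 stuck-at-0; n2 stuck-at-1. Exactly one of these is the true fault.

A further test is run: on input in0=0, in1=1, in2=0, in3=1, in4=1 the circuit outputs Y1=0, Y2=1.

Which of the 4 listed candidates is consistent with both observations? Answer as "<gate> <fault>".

Evaluate each candidate on input in0=0, in1=1, in2=0, in3=1, in4=1:
  n3 stuck-at-0: n0=0, n1=1, n2=0, n3=0 [stuck-at-0], n4=1, n5=0, n6=0, n7=1 → Y1=1, Y2=1 — eliminated
  n1 stuck-at-0: n0=0, n1=0 [stuck-at-0], n2=0, n3=0, n4=1, n5=0, n6=0, n7=1 → Y1=1, Y2=1 — eliminated
  n0 stuck-at-0: n0=0 [stuck-at-0], n1=1, n2=0, n3=1, n4=0, n5=0, n6=0, n7=1 → Y1=0, Y2=1 — matches
  n2 stuck-at-1: n0=0, n1=1, n2=1 [stuck-at-1], n3=0, n4=1, n5=0, n6=0, n7=1 → Y1=1, Y2=1 — eliminated
Only n0 stuck-at-0 reproduces the observed Y1=0, Y2=1.

n0 stuck-at-0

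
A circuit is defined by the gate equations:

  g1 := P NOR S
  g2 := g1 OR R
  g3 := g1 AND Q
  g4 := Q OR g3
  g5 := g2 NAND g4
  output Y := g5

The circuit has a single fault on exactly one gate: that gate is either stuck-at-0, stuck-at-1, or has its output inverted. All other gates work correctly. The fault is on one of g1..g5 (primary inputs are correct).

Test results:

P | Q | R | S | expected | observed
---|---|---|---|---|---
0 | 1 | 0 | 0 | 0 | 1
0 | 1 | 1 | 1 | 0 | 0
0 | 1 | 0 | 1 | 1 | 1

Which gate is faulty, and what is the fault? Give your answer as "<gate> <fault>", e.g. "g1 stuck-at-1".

Fault-free values for test 1 (P=0, Q=1, R=0, S=0): g1=1, g2=1, g3=1, g4=1, g5=0, giving Y=0. Observed 1.
Test 1: faults giving observed 1 are {g1 stuck-at-0, g1 inverted output, g2 stuck-at-0, g2 inverted output, g4 stuck-at-0, g4 inverted output, g5 stuck-at-1, g5 inverted output}.
Test 2 (P=0, Q=1, R=1, S=1): fault-free g1=0, g2=1, g3=0, g4=1, g5=0 → 0; observed 0. Eliminates g2 stuck-at-0, g2 inverted output, g4 stuck-at-0, g4 inverted output, g5 stuck-at-1, g5 inverted output.
Test 3 (P=0, Q=1, R=0, S=1): fault-free g1=0, g2=0, g3=0, g4=1, g5=1 → 1; observed 1. Eliminates g1 inverted output.
Only g1 stuck-at-0 is consistent with every test.

g1 stuck-at-0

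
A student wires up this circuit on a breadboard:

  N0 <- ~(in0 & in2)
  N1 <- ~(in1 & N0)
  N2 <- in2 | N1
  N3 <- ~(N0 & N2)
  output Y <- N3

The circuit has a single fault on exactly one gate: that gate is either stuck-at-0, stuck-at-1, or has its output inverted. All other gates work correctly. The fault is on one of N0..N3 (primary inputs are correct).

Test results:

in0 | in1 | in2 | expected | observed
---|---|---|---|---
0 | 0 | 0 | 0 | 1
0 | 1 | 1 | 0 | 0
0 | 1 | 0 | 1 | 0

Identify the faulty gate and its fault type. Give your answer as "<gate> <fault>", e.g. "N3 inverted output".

N1 inverted output

Fault-free values for test 1 (in0=0, in1=0, in2=0): N0=1, N1=1, N2=1, N3=0, giving Y=0. Observed 1.
Test 1: faults giving observed 1 are {N0 stuck-at-0, N0 inverted output, N1 stuck-at-0, N1 inverted output, N2 stuck-at-0, N2 inverted output, N3 stuck-at-1, N3 inverted output}.
Test 2 (in0=0, in1=1, in2=1): fault-free N0=1, N1=0, N2=1, N3=0 → 0; observed 0. Eliminates N0 stuck-at-0, N0 inverted output, N2 stuck-at-0, N2 inverted output, N3 stuck-at-1, N3 inverted output.
Test 3 (in0=0, in1=1, in2=0): fault-free N0=1, N1=0, N2=0, N3=1 → 1; observed 0. Eliminates N1 stuck-at-0.
Only N1 inverted output is consistent with every test.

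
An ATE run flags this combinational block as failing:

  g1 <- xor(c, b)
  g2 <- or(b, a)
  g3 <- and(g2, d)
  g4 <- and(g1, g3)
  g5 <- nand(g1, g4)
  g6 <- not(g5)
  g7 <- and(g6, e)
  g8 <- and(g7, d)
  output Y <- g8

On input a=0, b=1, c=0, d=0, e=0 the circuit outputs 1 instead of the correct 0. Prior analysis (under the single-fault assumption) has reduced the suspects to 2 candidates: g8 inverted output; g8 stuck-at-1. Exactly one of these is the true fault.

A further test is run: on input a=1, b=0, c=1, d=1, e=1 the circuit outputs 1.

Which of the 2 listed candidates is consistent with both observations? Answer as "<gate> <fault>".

Evaluate each candidate on input a=1, b=0, c=1, d=1, e=1:
  g8 inverted output: g1=1, g2=1, g3=1, g4=1, g5=0, g6=1, g7=1, g8=0 [inverted output] → 0 — eliminated
  g8 stuck-at-1: g1=1, g2=1, g3=1, g4=1, g5=0, g6=1, g7=1, g8=1 [stuck-at-1] → 1 — matches
Only g8 stuck-at-1 reproduces the observed 1.

g8 stuck-at-1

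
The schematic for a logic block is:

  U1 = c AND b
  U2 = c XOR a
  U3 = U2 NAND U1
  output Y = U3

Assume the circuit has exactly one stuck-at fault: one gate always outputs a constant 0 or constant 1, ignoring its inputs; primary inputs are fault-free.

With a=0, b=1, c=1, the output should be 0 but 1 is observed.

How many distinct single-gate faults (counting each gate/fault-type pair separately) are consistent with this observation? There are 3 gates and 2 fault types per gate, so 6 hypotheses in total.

3

Fault-free: U1=1, U2=1, U3=0 → 0. Observed 1.
  U1 stuck-at-0: output 1 ✓
  U1 stuck-at-1: output 0 ✗
  U2 stuck-at-0: output 1 ✓
  U2 stuck-at-1: output 0 ✗
  U3 stuck-at-0: output 0 ✗
  U3 stuck-at-1: output 1 ✓
Consistent faults: {U1 stuck-at-0, U2 stuck-at-0, U3 stuck-at-1} — 3 in all.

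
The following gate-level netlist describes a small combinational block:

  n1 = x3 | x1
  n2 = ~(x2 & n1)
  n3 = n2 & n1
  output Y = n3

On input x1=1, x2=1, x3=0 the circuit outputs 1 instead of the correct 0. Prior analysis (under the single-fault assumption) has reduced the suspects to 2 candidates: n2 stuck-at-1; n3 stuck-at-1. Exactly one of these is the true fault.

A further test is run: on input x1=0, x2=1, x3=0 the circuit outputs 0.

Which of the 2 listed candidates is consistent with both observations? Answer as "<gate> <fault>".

Evaluate each candidate on input x1=0, x2=1, x3=0:
  n2 stuck-at-1: n1=0, n2=1 [stuck-at-1], n3=0 → 0 — matches
  n3 stuck-at-1: n1=0, n2=1, n3=1 [stuck-at-1] → 1 — eliminated
Only n2 stuck-at-1 reproduces the observed 0.

n2 stuck-at-1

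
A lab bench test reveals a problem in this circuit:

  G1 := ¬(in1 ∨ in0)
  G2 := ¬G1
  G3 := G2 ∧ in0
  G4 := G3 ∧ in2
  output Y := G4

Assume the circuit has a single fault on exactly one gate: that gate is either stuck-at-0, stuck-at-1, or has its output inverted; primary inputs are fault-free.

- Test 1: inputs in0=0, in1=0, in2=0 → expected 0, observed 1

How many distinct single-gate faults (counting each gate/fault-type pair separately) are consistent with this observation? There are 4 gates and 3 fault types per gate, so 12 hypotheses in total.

2

Fault-free: G1=1, G2=0, G3=0, G4=0 → 0. Observed 1.
  G1 stuck-at-0: output 0 ✗
  G1 stuck-at-1: output 0 ✗
  G1 inverted output: output 0 ✗
  G2 stuck-at-0: output 0 ✗
  G2 stuck-at-1: output 0 ✗
  G2 inverted output: output 0 ✗
  G3 stuck-at-0: output 0 ✗
  G3 stuck-at-1: output 0 ✗
  G3 inverted output: output 0 ✗
  G4 stuck-at-0: output 0 ✗
  G4 stuck-at-1: output 1 ✓
  G4 inverted output: output 1 ✓
Consistent faults: {G4 stuck-at-1, G4 inverted output} — 2 in all.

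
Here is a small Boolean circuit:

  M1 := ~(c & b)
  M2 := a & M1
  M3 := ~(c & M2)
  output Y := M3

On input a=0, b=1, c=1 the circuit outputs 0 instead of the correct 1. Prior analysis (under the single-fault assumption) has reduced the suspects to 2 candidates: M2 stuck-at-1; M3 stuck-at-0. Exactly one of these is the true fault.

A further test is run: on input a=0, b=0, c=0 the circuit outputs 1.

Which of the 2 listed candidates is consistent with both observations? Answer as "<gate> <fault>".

Evaluate each candidate on input a=0, b=0, c=0:
  M2 stuck-at-1: M1=1, M2=1 [stuck-at-1], M3=1 → 1 — matches
  M3 stuck-at-0: M1=1, M2=0, M3=0 [stuck-at-0] → 0 — eliminated
Only M2 stuck-at-1 reproduces the observed 1.

M2 stuck-at-1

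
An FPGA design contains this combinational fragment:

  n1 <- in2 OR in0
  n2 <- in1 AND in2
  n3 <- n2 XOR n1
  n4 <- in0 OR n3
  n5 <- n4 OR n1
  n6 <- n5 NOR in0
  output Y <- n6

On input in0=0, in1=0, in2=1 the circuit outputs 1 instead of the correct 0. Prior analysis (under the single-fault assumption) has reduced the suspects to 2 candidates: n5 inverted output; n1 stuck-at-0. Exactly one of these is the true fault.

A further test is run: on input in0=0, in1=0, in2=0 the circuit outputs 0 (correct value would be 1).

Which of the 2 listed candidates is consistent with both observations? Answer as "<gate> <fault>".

Evaluate each candidate on input in0=0, in1=0, in2=0:
  n5 inverted output: n1=0, n2=0, n3=0, n4=0, n5=1 [inverted output], n6=0 → 0 — matches
  n1 stuck-at-0: n1=0 [stuck-at-0], n2=0, n3=0, n4=0, n5=0, n6=1 → 1 — eliminated
Only n5 inverted output reproduces the observed 0.

n5 inverted output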